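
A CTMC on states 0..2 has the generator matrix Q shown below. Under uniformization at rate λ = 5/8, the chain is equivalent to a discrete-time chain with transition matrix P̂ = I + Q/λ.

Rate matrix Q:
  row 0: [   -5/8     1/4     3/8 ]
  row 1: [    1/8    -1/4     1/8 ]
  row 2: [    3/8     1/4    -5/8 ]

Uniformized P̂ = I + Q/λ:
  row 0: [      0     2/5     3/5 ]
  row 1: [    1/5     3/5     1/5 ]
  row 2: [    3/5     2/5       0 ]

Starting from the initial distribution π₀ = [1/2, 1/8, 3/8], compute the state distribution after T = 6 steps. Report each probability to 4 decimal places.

t=0: π = [0.5000, 0.1250, 0.3750]
t=1: π = [0.2500, 0.4250, 0.3250]
t=2: π = [0.2800, 0.4850, 0.2350]
t=3: π = [0.2380, 0.4970, 0.2650]
t=4: π = [0.2584, 0.4994, 0.2422]
t=5: π = [0.2452, 0.4999, 0.2549]
t=6: π = [0.2529, 0.5000, 0.2471]

π = [0.2529, 0.5000, 0.2471]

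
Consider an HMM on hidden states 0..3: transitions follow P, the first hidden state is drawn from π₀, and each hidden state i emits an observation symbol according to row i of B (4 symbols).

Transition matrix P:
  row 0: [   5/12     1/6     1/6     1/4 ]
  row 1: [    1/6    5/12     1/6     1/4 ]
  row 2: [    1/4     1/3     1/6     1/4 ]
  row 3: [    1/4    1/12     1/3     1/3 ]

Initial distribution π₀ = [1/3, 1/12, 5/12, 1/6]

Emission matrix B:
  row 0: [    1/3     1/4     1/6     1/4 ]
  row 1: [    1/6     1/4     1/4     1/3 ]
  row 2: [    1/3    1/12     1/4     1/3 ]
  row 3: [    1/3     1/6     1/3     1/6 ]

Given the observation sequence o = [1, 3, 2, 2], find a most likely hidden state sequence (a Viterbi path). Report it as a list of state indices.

t=0: δ = [8.333e-02, 2.083e-02, 3.472e-02, 2.778e-02]  (obs o_0=1)
t=1: δ = [8.681e-03, 4.630e-03, 4.630e-03, 3.472e-03]  ψ = [0, 0, 0, 0]  (obs o_1=3)
t=2: δ = [6.028e-04, 4.823e-04, 3.617e-04, 7.234e-04]  ψ = [0, 1, 0, 0]  (obs o_2=2)
t=3: δ = [4.186e-05, 5.023e-05, 6.028e-05, 8.038e-05]  ψ = [0, 1, 3, 3]  (obs o_3=2)
backtrack: best end state = 3; path = [0, 0, 3, 3]

path = [0, 0, 3, 3]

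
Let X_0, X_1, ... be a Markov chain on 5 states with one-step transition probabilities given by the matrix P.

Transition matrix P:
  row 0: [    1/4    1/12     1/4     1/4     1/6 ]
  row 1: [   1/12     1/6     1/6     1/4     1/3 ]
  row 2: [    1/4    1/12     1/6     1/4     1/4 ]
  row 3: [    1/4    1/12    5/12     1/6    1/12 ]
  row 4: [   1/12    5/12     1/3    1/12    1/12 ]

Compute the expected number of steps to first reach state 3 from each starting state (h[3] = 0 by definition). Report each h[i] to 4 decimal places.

h = [4.6040, 4.7357, 4.6620, 0.0000, 5.3573]

First-step conditioning: h[3] = 0; for i ≠ 3, h[i] = 1 + Σ_k P[i][k]·h[k].
  h[0] = 1 + 1/4·h[0] + 1/12·h[1] + 1/4·h[2] + 1/6·h[4]
  h[1] = 1 + 1/12·h[0] + 1/6·h[1] + 1/6·h[2] + 1/3·h[4]
  h[2] = 1 + 1/4·h[0] + 1/12·h[1] + 1/6·h[2] + 1/4·h[4]
  h[4] = 1 + 1/12·h[0] + 5/12·h[1] + 1/3·h[2] + 1/12·h[4]
Solving the 4×4 linear system over states ≠ 3 gives exactly h = [5244/1139, 5394/1139, 5310/1139, 0, 6102/1139] (h[3] = 0 is the target).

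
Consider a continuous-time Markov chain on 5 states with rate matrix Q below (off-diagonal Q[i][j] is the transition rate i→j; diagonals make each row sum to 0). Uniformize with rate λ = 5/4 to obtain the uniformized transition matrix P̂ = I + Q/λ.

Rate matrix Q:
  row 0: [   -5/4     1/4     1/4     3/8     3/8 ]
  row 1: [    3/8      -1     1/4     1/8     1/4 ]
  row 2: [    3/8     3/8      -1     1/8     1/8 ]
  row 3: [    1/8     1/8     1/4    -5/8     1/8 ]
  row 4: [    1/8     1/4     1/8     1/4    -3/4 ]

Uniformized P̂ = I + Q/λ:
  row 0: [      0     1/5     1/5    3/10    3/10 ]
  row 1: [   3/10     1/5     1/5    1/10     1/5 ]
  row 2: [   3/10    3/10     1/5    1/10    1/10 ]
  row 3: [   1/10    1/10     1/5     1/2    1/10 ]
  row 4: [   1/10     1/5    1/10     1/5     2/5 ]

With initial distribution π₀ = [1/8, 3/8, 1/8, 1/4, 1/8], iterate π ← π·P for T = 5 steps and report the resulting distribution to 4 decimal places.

t=0: π = [0.1250, 0.3750, 0.1250, 0.2500, 0.1250]
t=1: π = [0.1875, 0.1875, 0.1875, 0.2375, 0.2000]
t=2: π = [0.1563, 0.1950, 0.1800, 0.2525, 0.2163]
t=3: π = [0.1594, 0.1928, 0.1784, 0.2539, 0.2156]
t=4: π = [0.1583, 0.1925, 0.1784, 0.2550, 0.2158]
t=5: π = [0.1583, 0.1923, 0.1784, 0.2552, 0.2157]

π = [0.1583, 0.1923, 0.1784, 0.2552, 0.2157]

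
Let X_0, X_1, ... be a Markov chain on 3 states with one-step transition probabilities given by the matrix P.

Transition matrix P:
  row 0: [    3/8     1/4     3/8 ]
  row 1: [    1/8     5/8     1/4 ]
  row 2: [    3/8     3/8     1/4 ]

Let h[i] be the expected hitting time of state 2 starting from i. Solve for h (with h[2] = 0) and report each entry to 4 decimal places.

First-step conditioning: h[2] = 0; for i ≠ 2, h[i] = 1 + Σ_k P[i][k]·h[k].
  h[0] = 1 + 3/8·h[0] + 1/4·h[1]
  h[1] = 1 + 1/8·h[0] + 5/8·h[1]
Solving the 2×2 linear system over states ≠ 2 gives exactly h = [40/13, 48/13, 0] (h[2] = 0 is the target).

h = [3.0769, 3.6923, 0.0000]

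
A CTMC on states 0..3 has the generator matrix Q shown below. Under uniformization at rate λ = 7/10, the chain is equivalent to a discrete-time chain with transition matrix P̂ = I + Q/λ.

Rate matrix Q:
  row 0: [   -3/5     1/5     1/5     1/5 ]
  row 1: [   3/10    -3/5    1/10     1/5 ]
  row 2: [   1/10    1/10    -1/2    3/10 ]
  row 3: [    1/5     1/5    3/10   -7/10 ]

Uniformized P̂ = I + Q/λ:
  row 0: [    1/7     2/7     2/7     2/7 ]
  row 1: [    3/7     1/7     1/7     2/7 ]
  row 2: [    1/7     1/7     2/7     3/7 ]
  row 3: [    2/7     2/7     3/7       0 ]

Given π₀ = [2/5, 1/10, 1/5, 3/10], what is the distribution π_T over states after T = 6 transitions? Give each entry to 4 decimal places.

t=0: π = [0.4000, 0.1000, 0.2000, 0.3000]
t=1: π = [0.2143, 0.2429, 0.3143, 0.2286]
t=2: π = [0.2449, 0.2061, 0.2837, 0.2653]
t=3: π = [0.2397, 0.2157, 0.2942, 0.2504]
t=4: π = [0.2403, 0.2129, 0.2907, 0.2562]
t=5: π = [0.2403, 0.2138, 0.2919, 0.2540]
t=6: π = [0.2402, 0.2135, 0.2915, 0.2548]

π = [0.2402, 0.2135, 0.2915, 0.2548]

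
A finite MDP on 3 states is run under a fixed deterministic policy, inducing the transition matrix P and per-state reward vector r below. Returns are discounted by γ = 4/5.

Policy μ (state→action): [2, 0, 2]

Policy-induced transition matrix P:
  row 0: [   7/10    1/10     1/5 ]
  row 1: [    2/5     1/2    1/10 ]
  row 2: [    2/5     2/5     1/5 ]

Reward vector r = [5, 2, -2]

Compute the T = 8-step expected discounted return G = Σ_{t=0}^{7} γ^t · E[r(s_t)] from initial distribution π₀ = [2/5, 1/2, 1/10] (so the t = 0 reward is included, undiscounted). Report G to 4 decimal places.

t=0: π = [0.4000, 0.5000, 0.1000], E[r] = 2.8000, γ^t·E[r] = 2.800000, running G = 2.800000
t=1: π = [0.5200, 0.3300, 0.1500], E[r] = 2.9600, γ^t·E[r] = 2.368000, running G = 5.168000
t=2: π = [0.5560, 0.2770, 0.1670], E[r] = 3.0000, γ^t·E[r] = 1.920000, running G = 7.088000
t=3: π = [0.5668, 0.2609, 0.1723], E[r] = 3.0112, γ^t·E[r] = 1.541734, running G = 8.629734
t=4: π = [0.5700, 0.2561, 0.1739], E[r] = 3.0145, γ^t·E[r] = 1.234731, running G = 9.864465
t=5: π = [0.5710, 0.2546, 0.1744], E[r] = 3.0155, γ^t·E[r] = 0.988105, running G = 10.852570
t=6: π = [0.5713, 0.2542, 0.1745], E[r] = 3.0157, γ^t·E[r] = 0.790560, running G = 11.643130
t=7: π = [0.5714, 0.2540, 0.1746], E[r] = 3.0158, γ^t·E[r] = 0.632467, running G = 12.275597

G = 12.2756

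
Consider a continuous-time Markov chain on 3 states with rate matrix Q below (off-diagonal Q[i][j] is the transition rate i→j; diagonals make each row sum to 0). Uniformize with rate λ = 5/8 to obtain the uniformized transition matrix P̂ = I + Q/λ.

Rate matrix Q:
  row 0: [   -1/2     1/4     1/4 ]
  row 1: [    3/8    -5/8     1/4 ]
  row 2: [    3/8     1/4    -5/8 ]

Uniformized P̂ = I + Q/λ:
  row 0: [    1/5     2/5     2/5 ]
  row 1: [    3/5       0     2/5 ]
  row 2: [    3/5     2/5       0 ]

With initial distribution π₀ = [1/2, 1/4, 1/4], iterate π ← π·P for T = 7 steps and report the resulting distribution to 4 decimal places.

π = [0.4285, 0.2858, 0.2858]

t=0: π = [0.5000, 0.2500, 0.2500]
t=1: π = [0.4000, 0.3000, 0.3000]
t=2: π = [0.4400, 0.2800, 0.2800]
t=3: π = [0.4240, 0.2880, 0.2880]
t=4: π = [0.4304, 0.2848, 0.2848]
t=5: π = [0.4278, 0.2861, 0.2861]
t=6: π = [0.4289, 0.2856, 0.2856]
t=7: π = [0.4285, 0.2858, 0.2858]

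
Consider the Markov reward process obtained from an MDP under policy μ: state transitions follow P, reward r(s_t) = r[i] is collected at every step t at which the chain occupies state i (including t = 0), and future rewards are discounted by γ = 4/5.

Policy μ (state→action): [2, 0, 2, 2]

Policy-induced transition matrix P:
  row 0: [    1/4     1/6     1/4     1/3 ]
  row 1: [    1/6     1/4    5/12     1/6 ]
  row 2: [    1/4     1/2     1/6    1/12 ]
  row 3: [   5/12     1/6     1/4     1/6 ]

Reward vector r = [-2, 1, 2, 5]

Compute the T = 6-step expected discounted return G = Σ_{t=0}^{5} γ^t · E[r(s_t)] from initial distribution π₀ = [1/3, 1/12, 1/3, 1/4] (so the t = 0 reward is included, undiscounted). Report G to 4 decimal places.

t=0: π = [0.3333, 0.0833, 0.3333, 0.2500], E[r] = 1.3333, γ^t·E[r] = 1.333333, running G = 1.333333
t=1: π = [0.2847, 0.2847, 0.2361, 0.1944], E[r] = 1.1597, γ^t·E[r] = 0.927778, running G = 2.261111
t=2: π = [0.2587, 0.2691, 0.2778, 0.1944], E[r] = 1.2795, γ^t·E[r] = 0.818889, running G = 3.080000
t=3: π = [0.2600, 0.2817, 0.2717, 0.1866], E[r] = 1.2383, γ^t·E[r] = 0.634000, running G = 3.714000
t=4: π = [0.2576, 0.2807, 0.2743, 0.1874], E[r] = 1.2508, γ^t·E[r] = 0.512341, running G = 4.226341
t=5: π = [0.2578, 0.2815, 0.2739, 0.1867], E[r] = 1.2474, γ^t·E[r] = 0.408752, running G = 4.635092

G = 4.6351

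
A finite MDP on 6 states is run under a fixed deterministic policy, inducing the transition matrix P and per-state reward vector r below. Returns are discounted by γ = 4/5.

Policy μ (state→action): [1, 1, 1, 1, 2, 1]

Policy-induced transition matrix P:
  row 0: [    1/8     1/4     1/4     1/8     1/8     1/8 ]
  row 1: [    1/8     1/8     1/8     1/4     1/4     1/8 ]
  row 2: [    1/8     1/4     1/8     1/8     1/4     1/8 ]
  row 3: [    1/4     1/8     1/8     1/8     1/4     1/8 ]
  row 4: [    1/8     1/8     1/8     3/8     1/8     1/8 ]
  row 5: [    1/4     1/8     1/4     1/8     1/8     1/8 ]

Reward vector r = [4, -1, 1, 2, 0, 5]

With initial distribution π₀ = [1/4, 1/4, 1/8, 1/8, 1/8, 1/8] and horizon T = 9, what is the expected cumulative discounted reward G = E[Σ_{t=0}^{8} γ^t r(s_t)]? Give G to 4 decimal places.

G = 7.2613

t=0: π = [0.2500, 0.2500, 0.1250, 0.1250, 0.1250, 0.1250], E[r] = 1.7500, γ^t·E[r] = 1.750000, running G = 1.750000
t=1: π = [0.1563, 0.1719, 0.1719, 0.1875, 0.1875, 0.1250], E[r] = 1.6250, γ^t·E[r] = 1.300000, running G = 3.050000
t=2: π = [0.1641, 0.1660, 0.1602, 0.1934, 0.1914, 0.1250], E[r] = 1.6621, γ^t·E[r] = 1.063750, running G = 4.113750
t=3: π = [0.1648, 0.1655, 0.1611, 0.1936, 0.1899, 0.1250], E[r] = 1.6670, γ^t·E[r] = 0.853500, running G = 4.967250
t=4: π = [0.1648, 0.1657, 0.1612, 0.1932, 0.1900, 0.1250], E[r] = 1.6661, γ^t·E[r] = 0.682450, running G = 5.649700
t=5: π = [0.1648, 0.1658, 0.1612, 0.1932, 0.1900, 0.1250], E[r] = 1.6660, γ^t·E[r] = 0.545919, running G = 6.195619
t=6: π = [0.1648, 0.1658, 0.1612, 0.1932, 0.1900, 0.1250], E[r] = 1.6660, γ^t·E[r] = 0.436740, running G = 6.632359
t=7: π = [0.1648, 0.1657, 0.1612, 0.1932, 0.1900, 0.1250], E[r] = 1.6660, γ^t·E[r] = 0.349393, running G = 6.981752
t=8: π = [0.1648, 0.1658, 0.1612, 0.1932, 0.1900, 0.1250], E[r] = 1.6660, γ^t·E[r] = 0.279514, running G = 7.261266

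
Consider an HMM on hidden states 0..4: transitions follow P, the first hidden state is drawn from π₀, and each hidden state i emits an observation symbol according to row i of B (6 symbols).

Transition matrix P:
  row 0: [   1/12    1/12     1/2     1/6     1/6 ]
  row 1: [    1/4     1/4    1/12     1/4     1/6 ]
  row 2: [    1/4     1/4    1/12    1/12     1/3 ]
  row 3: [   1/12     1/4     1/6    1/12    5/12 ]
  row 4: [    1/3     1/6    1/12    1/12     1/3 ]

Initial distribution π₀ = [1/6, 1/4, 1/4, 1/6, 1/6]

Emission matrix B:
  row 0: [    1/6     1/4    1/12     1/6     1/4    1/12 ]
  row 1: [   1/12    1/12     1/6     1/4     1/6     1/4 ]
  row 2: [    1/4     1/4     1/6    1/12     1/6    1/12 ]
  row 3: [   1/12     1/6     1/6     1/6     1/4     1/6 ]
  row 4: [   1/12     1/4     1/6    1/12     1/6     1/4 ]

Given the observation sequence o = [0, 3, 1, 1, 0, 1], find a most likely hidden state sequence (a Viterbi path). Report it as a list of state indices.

path = [2, 0, 2, 0, 2, 4]

t=0: δ = [2.778e-02, 2.083e-02, 6.250e-02, 1.389e-02, 1.389e-02]  (obs o_0=0)
t=1: δ = [2.604e-03, 3.906e-03, 1.157e-03, 8.681e-04, 1.736e-03]  ψ = [2, 2, 0, 1, 2]  (obs o_1=3)
t=2: δ = [2.441e-04, 8.138e-05, 3.255e-04, 1.628e-04, 1.628e-04]  ψ = [1, 1, 0, 1, 1]  (obs o_2=1)
t=3: δ = [2.035e-05, 6.782e-06, 3.052e-05, 6.782e-06, 2.713e-05]  ψ = [2, 2, 0, 0, 2]  (obs o_3=1)
t=4: δ = [1.507e-06, 6.358e-07, 2.543e-06, 2.826e-07, 8.477e-07]  ψ = [4, 2, 0, 0, 2]  (obs o_4=0)
t=5: δ = [1.589e-07, 5.298e-08, 1.884e-07, 4.186e-08, 2.119e-07]  ψ = [2, 2, 0, 0, 2]  (obs o_5=1)
backtrack: best end state = 4; path = [2, 0, 2, 0, 2, 4]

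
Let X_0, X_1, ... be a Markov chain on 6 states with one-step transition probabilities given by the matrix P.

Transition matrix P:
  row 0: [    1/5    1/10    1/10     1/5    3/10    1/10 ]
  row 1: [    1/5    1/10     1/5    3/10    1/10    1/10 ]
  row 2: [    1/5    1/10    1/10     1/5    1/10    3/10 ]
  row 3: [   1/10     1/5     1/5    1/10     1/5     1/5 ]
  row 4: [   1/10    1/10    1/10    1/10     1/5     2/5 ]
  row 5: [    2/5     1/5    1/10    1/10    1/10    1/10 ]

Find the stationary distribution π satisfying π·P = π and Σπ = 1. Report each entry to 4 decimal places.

π = [0.2054, 0.1355, 0.1296, 0.1606, 0.1746, 0.1944]

Balance equations π_j = Σ_i π_i·P[i][j]:
  π_0 = 1/5·π_0 + 1/5·π_1 + 1/5·π_2 + 1/10·π_3 + 1/10·π_4 + 2/5·π_5
  π_1 = 1/10·π_0 + 1/10·π_1 + 1/10·π_2 + 1/5·π_3 + 1/10·π_4 + 1/5·π_5
  π_2 = 1/10·π_0 + 1/5·π_1 + 1/10·π_2 + 1/5·π_3 + 1/10·π_4 + 1/10·π_5
  π_3 = 1/5·π_0 + 3/10·π_1 + 1/5·π_2 + 1/10·π_3 + 1/10·π_4 + 1/10·π_5
  π_4 = 3/10·π_0 + 1/10·π_1 + 1/10·π_2 + 1/5·π_3 + 1/5·π_4 + 1/10·π_5
  normalize: π_0 + π_1 + π_2 + π_3 + π_4 + π_5 = 1
Solving the linear system gives exactly π = [1849/9004, 305/2251, 1167/9004, 723/4502, 393/2251, 875/4502].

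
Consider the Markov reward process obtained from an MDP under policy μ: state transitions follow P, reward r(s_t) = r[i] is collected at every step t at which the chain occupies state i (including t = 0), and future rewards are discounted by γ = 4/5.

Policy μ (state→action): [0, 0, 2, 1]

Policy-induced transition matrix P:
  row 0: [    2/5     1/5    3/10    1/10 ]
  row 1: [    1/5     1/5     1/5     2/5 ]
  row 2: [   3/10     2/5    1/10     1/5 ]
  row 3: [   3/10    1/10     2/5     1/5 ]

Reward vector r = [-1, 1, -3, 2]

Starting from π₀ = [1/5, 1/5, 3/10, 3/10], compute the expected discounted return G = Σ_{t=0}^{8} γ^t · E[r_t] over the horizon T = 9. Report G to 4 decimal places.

t=0: π = [0.2000, 0.2000, 0.3000, 0.3000], E[r] = -0.3000, γ^t·E[r] = -0.300000, running G = -0.300000
t=1: π = [0.3000, 0.2300, 0.2500, 0.2200], E[r] = -0.3800, γ^t·E[r] = -0.304000, running G = -0.604000
t=2: π = [0.3070, 0.2280, 0.2490, 0.2160], E[r] = -0.3940, γ^t·E[r] = -0.252160, running G = -0.856160
t=3: π = [0.3079, 0.2282, 0.2490, 0.2149], E[r] = -0.3969, γ^t·E[r] = -0.203213, running G = -1.059373
t=4: π = [0.3080, 0.2283, 0.2489, 0.2149], E[r] = -0.3966, γ^t·E[r] = -0.162435, running G = -1.221808
t=5: π = [0.3080, 0.2283, 0.2489, 0.2149], E[r] = -0.3966, γ^t·E[r] = -0.129954, running G = -1.351762
t=6: π = [0.3080, 0.2283, 0.2489, 0.2149], E[r] = -0.3966, γ^t·E[r] = -0.103966, running G = -1.455728
t=7: π = [0.3080, 0.2283, 0.2489, 0.2149], E[r] = -0.3966, γ^t·E[r] = -0.083173, running G = -1.538901
t=8: π = [0.3080, 0.2283, 0.2489, 0.2149], E[r] = -0.3966, γ^t·E[r] = -0.066538, running G = -1.605439

G = -1.6054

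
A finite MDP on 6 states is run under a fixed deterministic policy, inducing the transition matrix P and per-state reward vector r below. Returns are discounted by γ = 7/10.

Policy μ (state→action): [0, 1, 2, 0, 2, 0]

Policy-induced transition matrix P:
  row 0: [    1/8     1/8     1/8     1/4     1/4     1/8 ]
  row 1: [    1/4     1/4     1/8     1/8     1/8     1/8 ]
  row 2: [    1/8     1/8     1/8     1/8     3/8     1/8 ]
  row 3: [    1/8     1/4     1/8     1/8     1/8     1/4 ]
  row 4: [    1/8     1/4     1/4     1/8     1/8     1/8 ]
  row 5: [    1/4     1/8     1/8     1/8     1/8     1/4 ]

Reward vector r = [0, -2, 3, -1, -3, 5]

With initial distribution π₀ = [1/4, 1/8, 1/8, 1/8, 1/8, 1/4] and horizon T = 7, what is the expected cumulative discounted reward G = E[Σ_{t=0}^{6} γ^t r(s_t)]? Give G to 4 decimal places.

t=0: π = [0.2500, 0.1250, 0.1250, 0.1250, 0.1250, 0.2500], E[r] = 0.8750, γ^t·E[r] = 0.875000, running G = 0.875000
t=1: π = [0.1719, 0.1719, 0.1406, 0.1563, 0.1875, 0.1719], E[r] = 0.2188, γ^t·E[r] = 0.153125, running G = 1.028125
t=2: π = [0.1680, 0.1895, 0.1484, 0.1465, 0.1816, 0.1660], E[r] = 0.2051, γ^t·E[r] = 0.100488, running G = 1.128613
t=3: π = [0.1694, 0.1897, 0.1477, 0.1460, 0.1831, 0.1641], E[r] = 0.1887, γ^t·E[r] = 0.064731, running G = 1.193344
t=4: π = [0.1692, 0.1898, 0.1479, 0.1462, 0.1831, 0.1638], E[r] = 0.1873, γ^t·E[r] = 0.044960, running G = 1.238305
t=5: π = [0.1692, 0.1899, 0.1479, 0.1462, 0.1831, 0.1637], E[r] = 0.1871, γ^t·E[r] = 0.031440, running G = 1.269745
t=6: π = [0.1692, 0.1899, 0.1479, 0.1462, 0.1831, 0.1637], E[r] = 0.1870, γ^t·E[r] = 0.022006, running G = 1.291751

G = 1.2918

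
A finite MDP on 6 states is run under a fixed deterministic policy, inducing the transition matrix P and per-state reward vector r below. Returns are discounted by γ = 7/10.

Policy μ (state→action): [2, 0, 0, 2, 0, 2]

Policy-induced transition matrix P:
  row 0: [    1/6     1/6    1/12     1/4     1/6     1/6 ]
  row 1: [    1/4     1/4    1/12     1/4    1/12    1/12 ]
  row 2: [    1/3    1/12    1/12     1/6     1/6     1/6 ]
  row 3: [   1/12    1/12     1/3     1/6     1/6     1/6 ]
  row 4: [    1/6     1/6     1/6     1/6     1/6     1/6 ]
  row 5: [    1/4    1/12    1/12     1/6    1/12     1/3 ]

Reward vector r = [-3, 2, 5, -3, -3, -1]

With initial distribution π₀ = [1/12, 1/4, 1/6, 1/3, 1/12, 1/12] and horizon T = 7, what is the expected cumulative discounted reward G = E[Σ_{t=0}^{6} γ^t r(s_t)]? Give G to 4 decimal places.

G = -1.7690

t=0: π = [0.0833, 0.2500, 0.1667, 0.3333, 0.0833, 0.0833], E[r] = -0.2500, γ^t·E[r] = -0.250000, running G = -0.250000
t=1: π = [0.1944, 0.1389, 0.1736, 0.1944, 0.1389, 0.1597], E[r] = -0.5972, γ^t·E[r] = -0.418056, running G = -0.668056
t=2: π = [0.2043, 0.1343, 0.1435, 0.1944, 0.1418, 0.1817], E[r] = -0.8171, γ^t·E[r] = -0.400394, running G = -1.068449
t=3: π = [0.2007, 0.1345, 0.1438, 0.1949, 0.1403, 0.1858], E[r] = -0.8057, γ^t·E[r] = -0.276339, running G = -1.344788
t=4: π = [0.2011, 0.1342, 0.1437, 0.1946, 0.1400, 0.1864], E[r] = -0.8063, γ^t·E[r] = -0.193591, running G = -1.538379
t=5: π = [0.2011, 0.1341, 0.1436, 0.1946, 0.1400, 0.1866], E[r] = -0.8071, γ^t·E[r] = -0.135651, running G = -1.674030
t=6: π = [0.2011, 0.1341, 0.1436, 0.1946, 0.1399, 0.1866], E[r] = -0.8071, γ^t·E[r] = -0.094956, running G = -1.768986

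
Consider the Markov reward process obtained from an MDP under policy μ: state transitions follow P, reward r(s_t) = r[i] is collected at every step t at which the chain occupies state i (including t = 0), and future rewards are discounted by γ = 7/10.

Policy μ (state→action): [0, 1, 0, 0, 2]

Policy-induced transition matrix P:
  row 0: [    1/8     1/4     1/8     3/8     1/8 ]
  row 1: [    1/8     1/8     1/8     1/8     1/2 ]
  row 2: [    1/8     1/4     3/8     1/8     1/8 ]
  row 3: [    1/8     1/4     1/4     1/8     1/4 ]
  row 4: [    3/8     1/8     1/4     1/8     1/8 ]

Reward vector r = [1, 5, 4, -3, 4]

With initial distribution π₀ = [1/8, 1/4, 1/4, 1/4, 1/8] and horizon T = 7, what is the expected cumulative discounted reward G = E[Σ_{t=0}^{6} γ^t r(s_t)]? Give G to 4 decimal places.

t=0: π = [0.1250, 0.2500, 0.2500, 0.2500, 0.1250], E[r] = 2.1250, γ^t·E[r] = 2.125000, running G = 2.125000
t=1: π = [0.1563, 0.2031, 0.2344, 0.1563, 0.2500], E[r] = 2.6406, γ^t·E[r] = 1.848438, running G = 3.973438
t=2: π = [0.1875, 0.1934, 0.2344, 0.1641, 0.2207], E[r] = 2.4824, γ^t·E[r] = 1.216387, running G = 5.189824
t=3: π = [0.1802, 0.1982, 0.2317, 0.1719, 0.2180], E[r] = 2.4546, γ^t·E[r] = 0.841924, running G = 6.031749
t=4: π = [0.1795, 0.1980, 0.2317, 0.1700, 0.2208], E[r] = 2.4691, γ^t·E[r] = 0.592842, running G = 6.624591
t=5: π = [0.1802, 0.1977, 0.2318, 0.1699, 0.2205], E[r] = 2.4679, γ^t·E[r] = 0.414780, running G = 7.039371
t=6: π = [0.1801, 0.1977, 0.2317, 0.1701, 0.2204], E[r] = 2.4670, γ^t·E[r] = 0.290240, running G = 7.329611

G = 7.3296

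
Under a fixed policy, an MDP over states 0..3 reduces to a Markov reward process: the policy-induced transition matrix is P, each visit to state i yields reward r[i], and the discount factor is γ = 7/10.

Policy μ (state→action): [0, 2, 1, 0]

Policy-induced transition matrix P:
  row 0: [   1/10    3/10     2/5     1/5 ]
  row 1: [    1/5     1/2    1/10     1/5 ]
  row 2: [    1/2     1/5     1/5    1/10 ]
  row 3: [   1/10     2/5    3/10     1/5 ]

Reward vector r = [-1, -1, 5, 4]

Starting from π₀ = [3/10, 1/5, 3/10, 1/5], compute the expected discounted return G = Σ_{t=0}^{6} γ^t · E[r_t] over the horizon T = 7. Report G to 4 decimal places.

G = 4.4922

t=0: π = [0.3000, 0.2000, 0.3000, 0.2000], E[r] = 1.8000, γ^t·E[r] = 1.800000, running G = 1.800000
t=1: π = [0.2400, 0.3300, 0.2600, 0.1700], E[r] = 1.4100, γ^t·E[r] = 0.987000, running G = 2.787000
t=2: π = [0.2370, 0.3570, 0.2320, 0.1740], E[r] = 1.2620, γ^t·E[r] = 0.618380, running G = 3.405380
t=3: π = [0.2285, 0.3656, 0.2291, 0.1768], E[r] = 1.2586, γ^t·E[r] = 0.431700, running G = 3.837080
t=4: π = [0.2282, 0.3679, 0.2268, 0.1771], E[r] = 1.2464, γ^t·E[r] = 0.299253, running G = 4.136333
t=5: π = [0.2275, 0.3686, 0.2266, 0.1773], E[r] = 1.2460, γ^t·E[r] = 0.209407, running G = 4.345740
t=6: π = [0.2275, 0.3688, 0.2264, 0.1773], E[r] = 1.2450, γ^t·E[r] = 0.146469, running G = 4.492209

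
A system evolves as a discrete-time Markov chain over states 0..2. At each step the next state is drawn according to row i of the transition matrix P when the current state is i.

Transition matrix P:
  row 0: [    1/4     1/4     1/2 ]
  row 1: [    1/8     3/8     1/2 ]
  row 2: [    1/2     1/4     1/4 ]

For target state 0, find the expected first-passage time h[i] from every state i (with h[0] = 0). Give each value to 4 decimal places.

h = [0.0000, 3.6364, 2.5455]

First-step conditioning: h[0] = 0; for i ≠ 0, h[i] = 1 + Σ_k P[i][k]·h[k].
  h[1] = 1 + 3/8·h[1] + 1/2·h[2]
  h[2] = 1 + 1/4·h[1] + 1/4·h[2]
Solving the 2×2 linear system over states ≠ 0 gives exactly h = [0, 40/11, 28/11] (h[0] = 0 is the target).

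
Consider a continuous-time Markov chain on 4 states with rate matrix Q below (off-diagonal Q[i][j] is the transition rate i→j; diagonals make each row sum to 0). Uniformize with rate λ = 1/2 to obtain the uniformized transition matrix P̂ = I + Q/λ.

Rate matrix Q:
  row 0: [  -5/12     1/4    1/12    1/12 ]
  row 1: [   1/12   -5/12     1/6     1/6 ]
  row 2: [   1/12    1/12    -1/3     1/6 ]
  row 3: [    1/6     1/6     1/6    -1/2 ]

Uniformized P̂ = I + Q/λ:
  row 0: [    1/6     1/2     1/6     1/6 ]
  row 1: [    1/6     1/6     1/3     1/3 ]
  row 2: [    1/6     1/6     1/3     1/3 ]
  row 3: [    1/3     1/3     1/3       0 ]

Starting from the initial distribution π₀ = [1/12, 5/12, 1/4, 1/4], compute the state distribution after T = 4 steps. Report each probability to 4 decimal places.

t=0: π = [0.0833, 0.4167, 0.2500, 0.2500]
t=1: π = [0.2083, 0.2361, 0.3194, 0.2361]
t=2: π = [0.2060, 0.2755, 0.2986, 0.2199]
t=3: π = [0.2033, 0.2720, 0.2990, 0.2257]
t=4: π = [0.2043, 0.2721, 0.2994, 0.2242]

π = [0.2043, 0.2721, 0.2994, 0.2242]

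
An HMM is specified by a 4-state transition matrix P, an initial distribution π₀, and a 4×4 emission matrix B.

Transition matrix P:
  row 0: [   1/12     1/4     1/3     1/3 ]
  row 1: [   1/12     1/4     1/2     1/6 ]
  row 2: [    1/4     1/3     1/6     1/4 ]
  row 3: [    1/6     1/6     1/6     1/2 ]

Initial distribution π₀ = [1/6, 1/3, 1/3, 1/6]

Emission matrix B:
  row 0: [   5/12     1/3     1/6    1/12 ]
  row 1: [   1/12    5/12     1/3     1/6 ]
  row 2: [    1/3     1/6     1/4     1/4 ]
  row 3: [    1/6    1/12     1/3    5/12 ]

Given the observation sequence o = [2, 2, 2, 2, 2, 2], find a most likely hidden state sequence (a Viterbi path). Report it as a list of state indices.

path = [3, 3, 3, 3, 3, 3]

t=0: δ = [2.778e-02, 1.111e-01, 8.333e-02, 5.556e-02]  (obs o_0=2)
t=1: δ = [3.472e-03, 9.259e-03, 1.389e-02, 9.259e-03]  ψ = [2, 1, 1, 3]  (obs o_1=2)
t=2: δ = [5.787e-04, 1.543e-03, 1.157e-03, 1.543e-03]  ψ = [2, 2, 1, 3]  (obs o_2=2)
t=3: δ = [4.823e-05, 1.286e-04, 1.929e-04, 2.572e-04]  ψ = [2, 1, 1, 3]  (obs o_3=2)
t=4: δ = [8.038e-06, 2.143e-05, 1.608e-05, 4.287e-05]  ψ = [2, 2, 1, 3]  (obs o_4=2)
t=5: δ = [1.191e-06, 2.381e-06, 2.679e-06, 7.144e-06]  ψ = [3, 3, 1, 3]  (obs o_5=2)
backtrack: best end state = 3; path = [3, 3, 3, 3, 3, 3]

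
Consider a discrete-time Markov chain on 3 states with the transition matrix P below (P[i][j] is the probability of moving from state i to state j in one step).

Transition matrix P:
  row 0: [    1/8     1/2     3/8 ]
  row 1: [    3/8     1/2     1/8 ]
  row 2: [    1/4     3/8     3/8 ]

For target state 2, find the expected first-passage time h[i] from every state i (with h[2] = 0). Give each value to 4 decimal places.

First-step conditioning: h[2] = 0; for i ≠ 2, h[i] = 1 + Σ_k P[i][k]·h[k].
  h[0] = 1 + 1/8·h[0] + 1/2·h[1]
  h[1] = 1 + 3/8·h[0] + 1/2·h[1]
Solving the 2×2 linear system over states ≠ 2 gives exactly h = [4, 5, 0] (h[2] = 0 is the target).

h = [4.0000, 5.0000, 0.0000]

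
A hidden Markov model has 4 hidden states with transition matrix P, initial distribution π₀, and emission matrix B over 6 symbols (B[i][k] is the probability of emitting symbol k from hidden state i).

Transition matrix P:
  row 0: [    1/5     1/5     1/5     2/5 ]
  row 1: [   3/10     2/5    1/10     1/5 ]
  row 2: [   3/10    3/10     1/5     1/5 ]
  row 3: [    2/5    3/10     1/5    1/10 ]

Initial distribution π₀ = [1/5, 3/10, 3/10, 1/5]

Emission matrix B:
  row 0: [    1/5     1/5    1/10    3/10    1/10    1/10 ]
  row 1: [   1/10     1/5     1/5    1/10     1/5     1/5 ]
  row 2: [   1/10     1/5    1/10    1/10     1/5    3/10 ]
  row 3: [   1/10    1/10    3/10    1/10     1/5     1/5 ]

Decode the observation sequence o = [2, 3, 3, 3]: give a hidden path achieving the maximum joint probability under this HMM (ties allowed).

t=0: δ = [2.000e-02, 6.000e-02, 3.000e-02, 6.000e-02]  (obs o_0=2)
t=1: δ = [7.200e-03, 2.400e-03, 1.200e-03, 1.200e-03]  ψ = [3, 1, 3, 1]  (obs o_1=3)
t=2: δ = [4.320e-04, 1.440e-04, 1.440e-04, 2.880e-04]  ψ = [0, 0, 0, 0]  (obs o_2=3)
t=3: δ = [3.456e-05, 8.640e-06, 8.640e-06, 1.728e-05]  ψ = [3, 0, 0, 0]  (obs o_3=3)
backtrack: best end state = 0; path = [3, 0, 3, 0]

path = [3, 0, 3, 0]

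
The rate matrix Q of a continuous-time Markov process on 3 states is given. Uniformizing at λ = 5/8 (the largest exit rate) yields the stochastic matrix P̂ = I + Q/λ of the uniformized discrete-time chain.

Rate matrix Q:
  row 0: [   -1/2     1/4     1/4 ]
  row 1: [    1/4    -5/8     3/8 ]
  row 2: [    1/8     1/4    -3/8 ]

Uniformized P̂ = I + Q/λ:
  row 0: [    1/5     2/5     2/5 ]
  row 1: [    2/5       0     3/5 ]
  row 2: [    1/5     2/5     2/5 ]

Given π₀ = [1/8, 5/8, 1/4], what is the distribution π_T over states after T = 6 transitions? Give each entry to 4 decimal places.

π = [0.2564, 0.2871, 0.4564]

t=0: π = [0.1250, 0.6250, 0.2500]
t=1: π = [0.3250, 0.1500, 0.5250]
t=2: π = [0.2300, 0.3400, 0.4300]
t=3: π = [0.2680, 0.2640, 0.4680]
t=4: π = [0.2528, 0.2944, 0.4528]
t=5: π = [0.2589, 0.2822, 0.4589]
t=6: π = [0.2564, 0.2871, 0.4564]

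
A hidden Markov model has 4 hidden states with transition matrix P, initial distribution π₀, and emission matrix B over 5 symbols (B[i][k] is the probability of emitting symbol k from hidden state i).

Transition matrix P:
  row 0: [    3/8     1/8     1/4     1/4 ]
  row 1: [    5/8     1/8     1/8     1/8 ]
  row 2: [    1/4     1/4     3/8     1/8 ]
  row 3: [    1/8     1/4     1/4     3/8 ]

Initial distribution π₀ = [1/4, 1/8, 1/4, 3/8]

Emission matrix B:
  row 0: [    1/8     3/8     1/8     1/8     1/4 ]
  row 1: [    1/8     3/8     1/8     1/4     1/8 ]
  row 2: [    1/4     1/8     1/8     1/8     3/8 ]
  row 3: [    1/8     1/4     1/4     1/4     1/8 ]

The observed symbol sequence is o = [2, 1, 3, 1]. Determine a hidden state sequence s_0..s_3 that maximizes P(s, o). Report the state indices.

path = [3, 3, 1, 0]

t=0: δ = [3.125e-02, 1.562e-02, 3.125e-02, 9.375e-02]  (obs o_0=2)
t=1: δ = [4.395e-03, 8.789e-03, 2.930e-03, 8.789e-03]  ψ = [0, 3, 3, 3]  (obs o_1=1)
t=2: δ = [6.866e-04, 5.493e-04, 2.747e-04, 8.240e-04]  ψ = [1, 3, 3, 3]  (obs o_2=3)
t=3: δ = [1.287e-04, 7.725e-05, 2.575e-05, 7.725e-05]  ψ = [1, 3, 3, 3]  (obs o_3=1)
backtrack: best end state = 0; path = [3, 3, 1, 0]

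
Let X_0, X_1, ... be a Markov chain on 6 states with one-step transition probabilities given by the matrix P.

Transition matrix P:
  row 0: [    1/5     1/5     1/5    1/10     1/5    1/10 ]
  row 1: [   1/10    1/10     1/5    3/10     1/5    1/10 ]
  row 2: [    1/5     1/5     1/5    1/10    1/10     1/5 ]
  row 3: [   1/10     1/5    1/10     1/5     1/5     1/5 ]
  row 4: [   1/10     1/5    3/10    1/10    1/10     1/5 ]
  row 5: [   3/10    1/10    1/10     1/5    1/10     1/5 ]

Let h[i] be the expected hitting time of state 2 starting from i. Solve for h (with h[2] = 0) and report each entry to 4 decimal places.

h = [5.3902, 5.5134, 0.0000, 6.0678, 4.9645, 6.0980]

First-step conditioning: h[2] = 0; for i ≠ 2, h[i] = 1 + Σ_k P[i][k]·h[k].
  h[0] = 1 + 1/5·h[0] + 1/5·h[1] + 1/10·h[3] + 1/5·h[4] + 1/10·h[5]
  h[1] = 1 + 1/10·h[0] + 1/10·h[1] + 3/10·h[3] + 1/5·h[4] + 1/10·h[5]
  h[3] = 1 + 1/10·h[0] + 1/5·h[1] + 1/5·h[3] + 1/5·h[4] + 1/5·h[5]
  h[4] = 1 + 1/10·h[0] + 1/5·h[1] + 1/10·h[3] + 1/10·h[4] + 1/5·h[5]
  h[5] = 1 + 3/10·h[0] + 1/10·h[1] + 1/5·h[3] + 1/10·h[4] + 1/5·h[5]
Solving the 5×5 linear system over states ≠ 2 gives exactly h = [2970/551, 100250/18183, 0, 10030/1653, 30090/6061, 3360/551] (h[2] = 0 is the target).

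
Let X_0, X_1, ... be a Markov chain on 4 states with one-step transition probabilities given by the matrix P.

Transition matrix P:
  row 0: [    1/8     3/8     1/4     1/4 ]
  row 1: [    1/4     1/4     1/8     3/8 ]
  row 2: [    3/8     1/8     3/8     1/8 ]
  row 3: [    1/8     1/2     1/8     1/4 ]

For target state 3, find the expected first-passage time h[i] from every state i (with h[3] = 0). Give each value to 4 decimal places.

First-step conditioning: h[3] = 0; for i ≠ 3, h[i] = 1 + Σ_k P[i][k]·h[k].
  h[0] = 1 + 1/8·h[0] + 3/8·h[1] + 1/4·h[2]
  h[1] = 1 + 1/4·h[0] + 1/4·h[1] + 1/8·h[2]
  h[2] = 1 + 3/8·h[0] + 1/8·h[1] + 3/8·h[2]
Solving the 3×3 linear system over states ≠ 3 gives exactly h = [122/31, 106/31, 144/31, 0] (h[3] = 0 is the target).

h = [3.9355, 3.4194, 4.6452, 0.0000]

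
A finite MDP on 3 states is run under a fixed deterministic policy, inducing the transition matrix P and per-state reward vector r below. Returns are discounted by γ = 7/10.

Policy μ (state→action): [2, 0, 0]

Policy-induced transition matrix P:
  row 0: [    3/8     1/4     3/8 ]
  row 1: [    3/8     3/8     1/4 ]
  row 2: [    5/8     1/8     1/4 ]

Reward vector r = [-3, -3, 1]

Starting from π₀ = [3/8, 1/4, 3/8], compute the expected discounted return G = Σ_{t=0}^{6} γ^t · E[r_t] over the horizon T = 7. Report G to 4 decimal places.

t=0: π = [0.3750, 0.2500, 0.3750], E[r] = -1.5000, γ^t·E[r] = -1.500000, running G = -1.500000
t=1: π = [0.4688, 0.2344, 0.2969], E[r] = -1.8125, γ^t·E[r] = -1.268750, running G = -2.768750
t=2: π = [0.4492, 0.2422, 0.3086], E[r] = -1.7656, γ^t·E[r] = -0.865156, running G = -3.633906
t=3: π = [0.4521, 0.2417, 0.3062], E[r] = -1.7754, γ^t·E[r] = -0.608959, running G = -4.242865
t=4: π = [0.4515, 0.2419, 0.3065], E[r] = -1.7739, γ^t·E[r] = -0.425920, running G = -4.668785
t=5: π = [0.4516, 0.2419, 0.3064], E[r] = -1.7742, γ^t·E[r] = -0.298195, running G = -4.966980
t=6: π = [0.4516, 0.2419, 0.3065], E[r] = -1.7742, γ^t·E[r] = -0.208731, running G = -5.175711

G = -5.1757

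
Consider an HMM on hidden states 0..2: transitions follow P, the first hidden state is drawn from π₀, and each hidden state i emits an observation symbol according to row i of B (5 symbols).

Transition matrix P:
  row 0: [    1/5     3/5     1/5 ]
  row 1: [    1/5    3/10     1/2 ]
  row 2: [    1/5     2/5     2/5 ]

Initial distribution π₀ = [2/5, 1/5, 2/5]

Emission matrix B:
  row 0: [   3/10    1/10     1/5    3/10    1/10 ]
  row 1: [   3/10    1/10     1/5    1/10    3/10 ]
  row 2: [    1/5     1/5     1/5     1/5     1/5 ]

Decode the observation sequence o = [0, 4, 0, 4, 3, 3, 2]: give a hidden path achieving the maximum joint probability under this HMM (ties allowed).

t=0: δ = [1.200e-01, 6.000e-02, 8.000e-02]  (obs o_0=0)
t=1: δ = [2.400e-03, 2.160e-02, 6.400e-03]  ψ = [0, 0, 2]  (obs o_1=4)
t=2: δ = [1.296e-03, 1.944e-03, 2.160e-03]  ψ = [1, 1, 1]  (obs o_2=0)
t=3: δ = [4.320e-05, 2.592e-04, 1.944e-04]  ψ = [2, 2, 1]  (obs o_3=4)
t=4: δ = [1.555e-05, 7.776e-06, 2.592e-05]  ψ = [1, 1, 1]  (obs o_4=3)
t=5: δ = [1.555e-06, 1.037e-06, 2.074e-06]  ψ = [2, 2, 2]  (obs o_5=3)
t=6: δ = [8.294e-08, 1.866e-07, 1.659e-07]  ψ = [2, 0, 2]  (obs o_6=2)
backtrack: best end state = 1; path = [0, 1, 2, 1, 2, 0, 1]

path = [0, 1, 2, 1, 2, 0, 1]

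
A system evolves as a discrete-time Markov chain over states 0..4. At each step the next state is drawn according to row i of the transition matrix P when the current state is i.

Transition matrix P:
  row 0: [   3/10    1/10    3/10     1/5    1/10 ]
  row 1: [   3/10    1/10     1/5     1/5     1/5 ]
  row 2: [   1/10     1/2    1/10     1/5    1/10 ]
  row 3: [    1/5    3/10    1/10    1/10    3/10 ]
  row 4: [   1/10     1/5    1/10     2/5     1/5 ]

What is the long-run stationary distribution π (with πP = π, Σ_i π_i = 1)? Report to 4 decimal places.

Balance equations π_j = Σ_i π_i·P[i][j]:
  π_0 = 3/10·π_0 + 3/10·π_1 + 1/10·π_2 + 1/5·π_3 + 1/10·π_4
  π_1 = 1/10·π_0 + 1/10·π_1 + 1/2·π_2 + 3/10·π_3 + 1/5·π_4
  π_2 = 3/10·π_0 + 1/5·π_1 + 1/10·π_2 + 1/10·π_3 + 1/10·π_4
  π_3 = 1/5·π_0 + 1/5·π_1 + 1/5·π_2 + 1/10·π_3 + 2/5·π_4
  normalize: π_0 + π_1 + π_2 + π_3 + π_4 = 1
Solving the linear system gives exactly π = [349/1672, 5/22, 25/152, 45/209, 7/38].

π = [0.2087, 0.2273, 0.1645, 0.2153, 0.1842]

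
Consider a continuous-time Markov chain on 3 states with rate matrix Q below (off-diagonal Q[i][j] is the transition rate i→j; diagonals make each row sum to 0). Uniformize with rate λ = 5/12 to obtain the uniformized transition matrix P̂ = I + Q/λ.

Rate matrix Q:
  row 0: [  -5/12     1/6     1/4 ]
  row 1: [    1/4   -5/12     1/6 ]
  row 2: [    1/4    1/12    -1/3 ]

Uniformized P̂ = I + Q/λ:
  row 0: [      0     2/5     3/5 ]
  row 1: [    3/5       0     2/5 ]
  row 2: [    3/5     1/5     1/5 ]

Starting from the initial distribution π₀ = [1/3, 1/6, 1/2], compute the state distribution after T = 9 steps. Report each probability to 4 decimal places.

t=0: π = [0.3333, 0.1667, 0.5000]
t=1: π = [0.4000, 0.2333, 0.3667]
t=2: π = [0.3600, 0.2333, 0.4067]
t=3: π = [0.3840, 0.2253, 0.3907]
t=4: π = [0.3696, 0.2317, 0.3987]
t=5: π = [0.3782, 0.2276, 0.3942]
t=6: π = [0.3731, 0.2301, 0.3968]
t=7: π = [0.3762, 0.2286, 0.3952]
t=8: π = [0.3743, 0.2295, 0.3962]
t=9: π = [0.3754, 0.2290, 0.3956]

π = [0.3754, 0.2290, 0.3956]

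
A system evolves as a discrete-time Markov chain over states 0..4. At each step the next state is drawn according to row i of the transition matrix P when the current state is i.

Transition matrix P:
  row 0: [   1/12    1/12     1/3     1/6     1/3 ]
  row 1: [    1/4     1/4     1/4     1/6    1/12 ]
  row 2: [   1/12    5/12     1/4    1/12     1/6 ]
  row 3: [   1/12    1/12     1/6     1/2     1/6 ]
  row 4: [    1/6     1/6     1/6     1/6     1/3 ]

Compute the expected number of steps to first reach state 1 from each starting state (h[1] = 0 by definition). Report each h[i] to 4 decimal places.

h = [5.4695, 0.0000, 3.7774, 5.9360, 5.2957]

First-step conditioning: h[1] = 0; for i ≠ 1, h[i] = 1 + Σ_k P[i][k]·h[k].
  h[0] = 1 + 1/12·h[0] + 1/3·h[2] + 1/6·h[3] + 1/3·h[4]
  h[2] = 1 + 1/12·h[0] + 1/4·h[2] + 1/12·h[3] + 1/6·h[4]
  h[3] = 1 + 1/12·h[0] + 1/6·h[2] + 1/2·h[3] + 1/6·h[4]
  h[4] = 1 + 1/6·h[0] + 1/6·h[2] + 1/6·h[3] + 1/3·h[4]
Solving the 4×4 linear system over states ≠ 1 gives exactly h = [897/164, 0, 1239/328, 1947/328, 1737/328] (h[1] = 0 is the target).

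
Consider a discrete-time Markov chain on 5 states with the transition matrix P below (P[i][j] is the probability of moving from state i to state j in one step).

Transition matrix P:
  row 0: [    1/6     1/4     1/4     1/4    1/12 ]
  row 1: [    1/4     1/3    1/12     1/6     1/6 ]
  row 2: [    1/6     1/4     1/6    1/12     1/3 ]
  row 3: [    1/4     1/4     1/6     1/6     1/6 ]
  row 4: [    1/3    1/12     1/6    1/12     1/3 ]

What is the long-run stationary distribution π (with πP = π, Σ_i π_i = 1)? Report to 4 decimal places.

π = [0.2341, 0.2346, 0.1666, 0.1548, 0.2099]

Balance equations π_j = Σ_i π_i·P[i][j]:
  π_0 = 1/6·π_0 + 1/4·π_1 + 1/6·π_2 + 1/4·π_3 + 1/3·π_4
  π_1 = 1/4·π_0 + 1/3·π_1 + 1/4·π_2 + 1/4·π_3 + 1/12·π_4
  π_2 = 1/4·π_0 + 1/12·π_1 + 1/6·π_2 + 1/6·π_3 + 1/6·π_4
  π_3 = 1/4·π_0 + 1/6·π_1 + 1/12·π_2 + 1/6·π_3 + 1/12·π_4
  normalize: π_0 + π_1 + π_2 + π_3 + π_4 = 1
Solving the linear system gives exactly π = [2028/8663, 2032/8663, 2887/17326, 1341/8663, 3637/17326].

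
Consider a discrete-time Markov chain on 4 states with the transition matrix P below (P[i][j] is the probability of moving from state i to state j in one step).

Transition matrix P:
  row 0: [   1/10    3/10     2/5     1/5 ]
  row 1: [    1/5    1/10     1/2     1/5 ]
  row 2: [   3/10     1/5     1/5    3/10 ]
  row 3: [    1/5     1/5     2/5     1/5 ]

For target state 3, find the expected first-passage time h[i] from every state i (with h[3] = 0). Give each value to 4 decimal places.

First-step conditioning: h[3] = 0; for i ≠ 3, h[i] = 1 + Σ_k P[i][k]·h[k].
  h[0] = 1 + 1/10·h[0] + 3/10·h[1] + 2/5·h[2]
  h[1] = 1 + 1/5·h[0] + 1/10·h[1] + 1/2·h[2]
  h[2] = 1 + 3/10·h[0] + 1/5·h[1] + 1/5·h[2]
Solving the 3×3 linear system over states ≠ 3 gives exactly h = [1450/341, 1440/341, 1330/341, 0] (h[3] = 0 is the target).

h = [4.2522, 4.2229, 3.9003, 0.0000]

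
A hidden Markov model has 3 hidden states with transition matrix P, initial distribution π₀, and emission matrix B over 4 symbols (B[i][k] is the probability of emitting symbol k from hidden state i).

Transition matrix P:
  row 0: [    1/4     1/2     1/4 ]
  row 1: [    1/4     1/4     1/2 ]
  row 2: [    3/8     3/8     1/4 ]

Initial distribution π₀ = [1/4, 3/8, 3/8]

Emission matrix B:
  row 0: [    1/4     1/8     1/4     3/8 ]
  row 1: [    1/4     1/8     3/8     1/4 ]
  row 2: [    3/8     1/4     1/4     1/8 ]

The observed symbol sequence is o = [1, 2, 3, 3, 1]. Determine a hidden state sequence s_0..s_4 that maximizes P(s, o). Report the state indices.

t=0: δ = [3.125e-02, 4.688e-02, 9.375e-02]  (obs o_0=1)
t=1: δ = [8.789e-03, 1.318e-02, 5.859e-03]  ψ = [2, 2, 1]  (obs o_1=2)
t=2: δ = [1.236e-03, 1.099e-03, 8.240e-04]  ψ = [1, 0, 1]  (obs o_2=3)
t=3: δ = [1.159e-04, 1.545e-04, 6.866e-05]  ψ = [0, 0, 1]  (obs o_3=3)
t=4: δ = [4.828e-06, 7.242e-06, 1.931e-05]  ψ = [1, 0, 1]  (obs o_4=1)
backtrack: best end state = 2; path = [2, 1, 0, 1, 2]

path = [2, 1, 0, 1, 2]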